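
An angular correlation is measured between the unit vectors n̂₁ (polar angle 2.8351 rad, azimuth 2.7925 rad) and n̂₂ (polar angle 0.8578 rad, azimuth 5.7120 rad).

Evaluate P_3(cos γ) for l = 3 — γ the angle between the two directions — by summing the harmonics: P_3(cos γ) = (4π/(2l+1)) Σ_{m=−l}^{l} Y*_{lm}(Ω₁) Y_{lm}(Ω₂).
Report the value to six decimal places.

-0.245649

Addition theorem: P_3(cos γ) = (4π/7) Σ_m Y*_{lm}(Ω₁) Y_{lm}(Ω₂), m = −3…3:
  m=-3: Y*=(-0.005729, 0.009925)  Y=(-0.025690, 0.178728)  product (-0.001627, -0.001279)
  m=-2: Y*=(-0.067944, 0.057018)  Y=(0.158894, 0.347905)  product (-0.030633, -0.014578)
  m=-1: Y*=(-0.324804, 0.118229)  Y=(0.234288, 0.150564)  product (-0.093899, -0.021204)
  m=+0: Y*=(-0.549630, -0.000000)  Y=(-0.210104, 0.000000)  product (0.115480, 0.000000)
  m=+1: Y*=(0.324804, 0.118229)  Y=(-0.234288, 0.150564)  product (-0.093899, 0.021204)
  m=+2: Y*=(-0.067944, -0.057018)  Y=(0.158894, -0.347905)  product (-0.030633, 0.014578)
  m=+3: Y*=(0.005729, 0.009925)  Y=(0.025690, 0.178728)  product (-0.001627, 0.001279)
Accumulated sum (-0.136837, 0.000000); after 4π/(2l+1) scaling, (-0.245649, 0.000000) ⇒ P_3 = -0.245649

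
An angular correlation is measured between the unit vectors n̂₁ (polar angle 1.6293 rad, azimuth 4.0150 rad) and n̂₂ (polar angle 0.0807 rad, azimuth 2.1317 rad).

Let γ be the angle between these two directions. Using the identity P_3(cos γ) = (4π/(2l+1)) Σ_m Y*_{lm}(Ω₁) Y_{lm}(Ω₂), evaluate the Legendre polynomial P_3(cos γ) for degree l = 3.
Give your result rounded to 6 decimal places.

0.123101

Term-by-term m-sum for l=3 (normalisation 4π/7 = 1.795196):
  m=-3: (0.35994 - 0.20674j) × (0.00022 - 0.00002j) = 0.00007 - 0.00005j  (running Σ = 0.00007 - 0.00005j)
  m=-2: (0.01043 - 0.05863j) × (-0.00287 + 0.00596j) = 0.00032 + 0.00023j  (running Σ = 0.00039 + 0.00018j)
  m=-1: (0.20366 + 0.24307j) × (-0.05498 - 0.08753j) = 0.01008 - 0.03119j  (running Σ = 0.01047 - 0.03101j)
  m=0: (0.06509 + 0.00000j) × (0.73184 + 0.00000j) = 0.04763 + 0.00000j  (running Σ = 0.05810 - 0.03101j)
  m=1: (-0.20366 + 0.24307j) × (0.05498 - 0.08753j) = 0.01008 + 0.03119j  (running Σ = 0.06818 + 0.00018j)
  m=2: (0.01043 + 0.05863j) × (-0.00287 - 0.00596j) = 0.00032 - 0.00023j  (running Σ = 0.06850 - 0.00005j)
  m=3: (-0.35994 - 0.20674j) × (-0.00022 - 0.00002j) = 0.00007 + 0.00005j  (running Σ = 0.06857 - 0.00000j)
Accumulated sum 0.06857 - 0.00000j; after 4π/(2l+1) scaling, 0.12310 - 0.00000j ⇒ P_3 = 0.123101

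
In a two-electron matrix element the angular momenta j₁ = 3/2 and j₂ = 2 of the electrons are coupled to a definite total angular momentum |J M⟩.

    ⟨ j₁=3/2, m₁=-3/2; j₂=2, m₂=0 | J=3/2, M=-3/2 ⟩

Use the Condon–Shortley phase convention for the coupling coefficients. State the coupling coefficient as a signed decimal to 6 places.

+√(1/5) ≈ +0.447214

triangle: 2!·1!·2!/6! = 4/720
(j±m)!: 0!·3!·2!·2!·0!·3! = 144
prefactor² = (2J+1)·Δ·N² = 16/5
  k=2: +1/(2!·0!·1!·0!·0!·2!) = 1/4
Σ = 1/4  ⇒  CG² = 16/5·(1/4)² = 1/5
CG = +√(1/5) = +0.447214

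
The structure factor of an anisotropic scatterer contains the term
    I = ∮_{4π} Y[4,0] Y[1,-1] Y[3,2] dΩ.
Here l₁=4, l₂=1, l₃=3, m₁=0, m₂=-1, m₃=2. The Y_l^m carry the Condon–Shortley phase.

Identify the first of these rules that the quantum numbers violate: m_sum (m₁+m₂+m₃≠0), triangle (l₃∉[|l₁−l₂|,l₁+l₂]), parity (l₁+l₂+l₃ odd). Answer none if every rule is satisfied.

m₁+m₂+m₃ = 0 − 1 + 2 = 1  ✗
triangle: |4−1|=3 ≤ l₃=3 ≤ 4+1=5
parity: l₁+l₂+l₃ = 8 is even

m_sum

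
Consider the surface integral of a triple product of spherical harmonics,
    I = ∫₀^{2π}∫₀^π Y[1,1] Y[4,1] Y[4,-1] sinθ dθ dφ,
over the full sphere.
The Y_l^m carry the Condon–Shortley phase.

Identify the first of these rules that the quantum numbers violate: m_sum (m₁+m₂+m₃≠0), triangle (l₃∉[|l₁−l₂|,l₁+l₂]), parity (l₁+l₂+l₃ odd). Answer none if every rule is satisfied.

m₁+m₂+m₃ = 1 + 1 − 1 = 1  ✗
triangle: |1−4|=3 ≤ l₃=4 ≤ 1+4=5
parity: l₁+l₂+l₃ = 9 is odd

m_sum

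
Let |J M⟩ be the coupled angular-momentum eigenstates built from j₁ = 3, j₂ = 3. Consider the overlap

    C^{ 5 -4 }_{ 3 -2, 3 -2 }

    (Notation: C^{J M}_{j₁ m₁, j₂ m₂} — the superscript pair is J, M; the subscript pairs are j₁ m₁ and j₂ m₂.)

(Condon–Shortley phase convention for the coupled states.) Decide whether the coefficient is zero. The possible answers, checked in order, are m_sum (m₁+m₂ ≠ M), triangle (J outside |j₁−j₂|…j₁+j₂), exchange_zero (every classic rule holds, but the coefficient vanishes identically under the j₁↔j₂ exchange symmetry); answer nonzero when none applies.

m-sum: m₁+m₂ = -2+(-2) = -4, M = -4  ✓
triangle: |j₁−j₂| = 0 ≤ J = 5 ≤ j₁+j₂ = 6  ✓
exchange: j₁=j₂ and m₁=m₂, and (−1)^(j₁+j₂−J) = (−1)^1 = −1 forces ⟨j₁m₁;j₂m₂|JM⟩ = −⟨j₂m₂;j₁m₁|JM⟩ = −⟨j₁m₁;j₂m₂|JM⟩ ⇒ the coefficient vanishes identically
Racah sum check: Σ_k collapses to 0 ⇒ CG = 0

exchange_zero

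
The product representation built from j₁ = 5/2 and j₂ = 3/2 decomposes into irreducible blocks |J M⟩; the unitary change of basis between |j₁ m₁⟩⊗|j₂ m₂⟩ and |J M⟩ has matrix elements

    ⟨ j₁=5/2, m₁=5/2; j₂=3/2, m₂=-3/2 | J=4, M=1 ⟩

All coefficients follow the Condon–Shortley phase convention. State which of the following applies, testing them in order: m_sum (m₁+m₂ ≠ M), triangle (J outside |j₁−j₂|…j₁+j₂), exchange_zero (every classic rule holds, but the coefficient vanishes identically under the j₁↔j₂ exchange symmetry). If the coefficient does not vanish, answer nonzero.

m-sum: m₁+m₂ = 5/2+(-3/2) = 1, M = 1  ✓
triangle: |j₁−j₂| = 1 ≤ J = 4 ≤ j₁+j₂ = 4  ✓
exchange: j₁≠j₂ or m₁≠m₂ — the exchange symmetry imposes no constraint here
value check: CG = +√(1/56) = +0.133631 ≠ 0

nonzero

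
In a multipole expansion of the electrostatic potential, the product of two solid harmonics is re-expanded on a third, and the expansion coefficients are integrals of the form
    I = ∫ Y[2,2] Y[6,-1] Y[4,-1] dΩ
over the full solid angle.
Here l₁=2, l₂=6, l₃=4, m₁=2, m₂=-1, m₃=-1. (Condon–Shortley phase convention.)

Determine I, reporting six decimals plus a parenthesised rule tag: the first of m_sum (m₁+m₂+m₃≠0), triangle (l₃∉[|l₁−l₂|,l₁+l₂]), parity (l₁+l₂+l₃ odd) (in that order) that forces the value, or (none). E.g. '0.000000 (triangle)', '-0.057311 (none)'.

-0.094091 (none)

Checks pass: Σm=0; 12 even; l₃=4∈[4,8].
(2·2+1)(2·6+1)(2·4+1) = 585
Δ: 4! 0! 8! / 13! → 1/6435
sum: t=2:+1/2304 = 1/2304
3j²(2 6 4; 0 0 0) = Δ·Π!·Σ² = 5/143  (sign +1)
sum: t=0:+1/17280 = 1/17280
3j²(2 6 4; 2 -1 -1) = Δ·Π!·Σ² = 7/1287  (sign -1)
combine: 4πI² = 585·5/143·7/1287 = 175/1573
take √, sign -1: I = -0.09409136
No selection rule forces the value: the integral is nonzero (none).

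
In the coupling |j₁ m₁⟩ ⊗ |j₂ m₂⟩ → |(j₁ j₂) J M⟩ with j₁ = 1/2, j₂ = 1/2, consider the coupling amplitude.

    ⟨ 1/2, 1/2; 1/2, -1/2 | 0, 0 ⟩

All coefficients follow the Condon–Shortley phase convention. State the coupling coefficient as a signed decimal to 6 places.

+0.707107

√[1·1!0!0!/2! · 1!0!0!1!0!0!] = √(1/2)
  +(−1)^0/∏(0,1,0,0,0,0)! = 1  (running 1)
⟨..|..⟩ = √(1/2)·(1) = +0.707107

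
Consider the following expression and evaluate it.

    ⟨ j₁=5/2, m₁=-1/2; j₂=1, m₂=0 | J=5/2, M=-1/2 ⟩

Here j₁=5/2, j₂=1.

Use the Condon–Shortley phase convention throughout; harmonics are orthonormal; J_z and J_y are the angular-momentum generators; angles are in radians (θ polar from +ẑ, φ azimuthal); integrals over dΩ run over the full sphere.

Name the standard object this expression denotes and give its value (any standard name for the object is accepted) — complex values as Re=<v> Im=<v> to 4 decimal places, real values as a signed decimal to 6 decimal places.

This is a Clebsch–Gordan (vector-coupling) coefficient.
√[6·1!4!1!/7! · 2!3!1!1!2!3!] = √(144/35)
  +(−1)^0/∏(0,1,3,1,1,0)! = 1/6  (running 1/6)
  +(−1)^1/∏(1,0,2,0,2,1)! = -1/4  (running -1/12)
⟨..|..⟩ = √(144/35)·(-1/12) = -0.169031

Clebsch–Gordan coefficient, −√(1/35) ≈ -0.169031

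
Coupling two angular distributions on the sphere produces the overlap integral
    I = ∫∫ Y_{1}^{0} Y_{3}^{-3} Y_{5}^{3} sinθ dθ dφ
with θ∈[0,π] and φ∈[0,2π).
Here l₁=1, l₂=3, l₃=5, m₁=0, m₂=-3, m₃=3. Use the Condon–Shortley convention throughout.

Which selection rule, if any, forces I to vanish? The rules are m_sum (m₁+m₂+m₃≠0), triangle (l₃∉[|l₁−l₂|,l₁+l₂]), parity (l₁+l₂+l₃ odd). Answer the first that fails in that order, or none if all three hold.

triangle

Σmᵢ = 0  ✓
l₃∈[|l₁−l₂|,l₁+l₂]=[2,4] required, l₃=5 fails  ✗
Σlᵢ = 9 ⇒ odd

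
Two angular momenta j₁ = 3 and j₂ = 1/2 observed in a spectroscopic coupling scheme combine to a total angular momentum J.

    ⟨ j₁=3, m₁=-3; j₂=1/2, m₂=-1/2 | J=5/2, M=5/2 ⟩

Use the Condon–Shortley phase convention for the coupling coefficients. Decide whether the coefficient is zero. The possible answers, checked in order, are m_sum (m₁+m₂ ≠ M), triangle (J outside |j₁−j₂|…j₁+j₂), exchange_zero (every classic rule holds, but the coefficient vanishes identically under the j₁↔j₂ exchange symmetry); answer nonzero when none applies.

m_sum

m-sum: m₁+m₂ = -3+(-1/2) = -7/2, M = 5/2  ✗ ⇒ coefficient is 0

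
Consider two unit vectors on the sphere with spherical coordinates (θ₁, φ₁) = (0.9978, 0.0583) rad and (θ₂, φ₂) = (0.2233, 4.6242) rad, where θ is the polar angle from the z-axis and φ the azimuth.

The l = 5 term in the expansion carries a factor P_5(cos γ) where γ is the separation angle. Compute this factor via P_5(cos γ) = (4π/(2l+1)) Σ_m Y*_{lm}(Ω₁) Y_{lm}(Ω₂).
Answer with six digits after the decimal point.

0.086428

Term-by-term m-sum for l=5 (normalisation 4π/11 = 1.142397):
  m=-5: Y*=+0.186227+0.055877i  Y=-0.000105+0.000224i  product -0.000032+0.000036i
  m=-4: Y*=+0.385960+0.091674i  Y=+0.003230+0.001189i  product +0.001138+0.000755i
  m=-3: Y*=+0.332554+0.058764i  Y=+0.007426-0.027409i  product +0.004080-0.008679i
  m=-2: Y*=-0.076170-0.008922i  Y=-0.147841-0.026350i  product +0.011026+0.003326i
  m=-1: Y*=-0.349465-0.020397i  Y=-0.041712+0.471760i  product +0.024199-0.164013i
  m=+0: Y*=-0.008382-0.000000i  Y=+0.616455+0.000000i  product -0.005167-0.000000i
  m=+1: Y*=+0.349465-0.020397i  Y=+0.041712+0.471760i  product +0.024199+0.164013i
  m=+2: Y*=-0.076170+0.008922i  Y=-0.147841+0.026350i  product +0.011026-0.003326i
  m=+3: Y*=-0.332554+0.058764i  Y=-0.007426-0.027409i  product +0.004080+0.008679i
  m=+4: Y*=+0.385960-0.091674i  Y=+0.003230-0.001189i  product +0.001138-0.000755i
  m=+5: Y*=-0.186227+0.055877i  Y=+0.000105+0.000224i  product -0.000032-0.000036i
Accumulated sum +0.075655-0.000000i; after 4π/(2l+1) scaling, +0.086428-0.000000i ⇒ P_5 = 0.086428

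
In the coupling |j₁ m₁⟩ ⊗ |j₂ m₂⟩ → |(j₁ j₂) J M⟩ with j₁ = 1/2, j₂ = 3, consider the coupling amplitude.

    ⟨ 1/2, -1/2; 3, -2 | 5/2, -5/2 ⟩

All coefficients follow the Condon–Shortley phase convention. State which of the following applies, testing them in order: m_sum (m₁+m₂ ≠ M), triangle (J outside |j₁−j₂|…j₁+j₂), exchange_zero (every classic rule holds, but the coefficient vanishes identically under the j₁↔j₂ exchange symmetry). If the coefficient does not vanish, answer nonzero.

nonzero

m-sum: m₁+m₂ = -1/2+(-2) = -5/2, M = -5/2  ✓
triangle: |j₁−j₂| = 5/2 ≤ J = 5/2 ≤ j₁+j₂ = 7/2  ✓
exchange: j₁≠j₂ or m₁≠m₂ — the exchange symmetry imposes no constraint here
value check: CG = −√(1/7) = -0.377964 ≠ 0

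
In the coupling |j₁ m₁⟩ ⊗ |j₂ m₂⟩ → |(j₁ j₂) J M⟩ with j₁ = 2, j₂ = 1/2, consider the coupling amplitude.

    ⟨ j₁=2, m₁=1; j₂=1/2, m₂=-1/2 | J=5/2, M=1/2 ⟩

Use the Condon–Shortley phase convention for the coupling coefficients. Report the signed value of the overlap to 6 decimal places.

triangle: 0!·4!·1!/6! = 24/720
(j±m)!: 3!·1!·0!·1!·3!·2! = 72
prefactor² = (2J+1)·Δ·N² = 72/5
  k=0: +1/(0!·0!·1!·0!·3!·1!) = 1/6
Σ = 1/6  ⇒  CG² = 72/5·(1/6)² = 2/5
CG = +√(2/5) = +0.632456

+0.632456  (= +√(2/5))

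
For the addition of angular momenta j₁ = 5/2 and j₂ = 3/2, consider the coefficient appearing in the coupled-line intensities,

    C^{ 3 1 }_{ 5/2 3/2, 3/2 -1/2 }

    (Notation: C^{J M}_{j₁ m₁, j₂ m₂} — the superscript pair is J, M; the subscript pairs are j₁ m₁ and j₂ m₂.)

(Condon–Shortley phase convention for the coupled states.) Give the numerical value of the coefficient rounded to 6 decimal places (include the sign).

+√(49/120) = +0.639010

triangle: 1!*4!*2!/8! = 48/40320
(j±m)!: 4!*1!*1!*2!*4!*2! = 2304
prefactor² = (2J+1)*Δ*N² = 96/5
  k=0: +1/(0!*1!*1!*1!*3!*1!) = 1/6
  k=1: −1/(1!*0!*0!*0!*4!*2!) = -1/48
Σ = 7/48  ⇒  CG² = 96/5*(7/48)² = 49/120
CG = +√(49/120) = +0.639010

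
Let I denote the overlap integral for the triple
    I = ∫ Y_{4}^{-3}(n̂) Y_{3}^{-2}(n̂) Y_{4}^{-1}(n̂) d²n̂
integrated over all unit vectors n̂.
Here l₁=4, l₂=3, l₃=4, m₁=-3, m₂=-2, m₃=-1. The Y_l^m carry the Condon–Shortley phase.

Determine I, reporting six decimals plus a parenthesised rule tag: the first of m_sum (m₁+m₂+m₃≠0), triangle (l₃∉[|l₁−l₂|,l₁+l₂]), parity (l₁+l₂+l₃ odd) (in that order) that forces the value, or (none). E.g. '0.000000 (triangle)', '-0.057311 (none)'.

Σmᵢ = -6 ≠ 0, so the φ-integral vanishes; I = 0

0.000000 (m_sum)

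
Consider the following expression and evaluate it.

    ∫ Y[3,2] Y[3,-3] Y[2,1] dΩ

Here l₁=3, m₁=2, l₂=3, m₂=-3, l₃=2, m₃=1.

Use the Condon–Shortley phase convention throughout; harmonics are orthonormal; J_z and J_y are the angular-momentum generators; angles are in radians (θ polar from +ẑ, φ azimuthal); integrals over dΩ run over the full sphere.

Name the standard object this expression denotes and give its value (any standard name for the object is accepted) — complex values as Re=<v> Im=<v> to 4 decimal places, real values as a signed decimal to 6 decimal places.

This is a Gaunt coefficient — the integral of a triple product of spherical harmonics over the sphere.
m-sum 0 ✓  L=8 even ✓  0≤2≤6 ✓
Π(2lᵢ+1) = 7×7×5 = 245
triangle coeff Δ(3,3,2) = 1/3780
Σ_t [1,3]: t=1:−1/24 t=2:+1/4 t=3:−1/24 = 1/6
(3j)²=4/105 [(3 3 2; 0 0 0)], sign=+1
Σ_t [0,0]: t=0:+1/48 = 1/48
(3j)²=5/84 [(3 3 2; 2 -3 1)], sign=-1
⇒ 4πI² = 5/9
I = (-1)√(5/9/(4π)) = -0.21026104

Gaunt coefficient, -0.210261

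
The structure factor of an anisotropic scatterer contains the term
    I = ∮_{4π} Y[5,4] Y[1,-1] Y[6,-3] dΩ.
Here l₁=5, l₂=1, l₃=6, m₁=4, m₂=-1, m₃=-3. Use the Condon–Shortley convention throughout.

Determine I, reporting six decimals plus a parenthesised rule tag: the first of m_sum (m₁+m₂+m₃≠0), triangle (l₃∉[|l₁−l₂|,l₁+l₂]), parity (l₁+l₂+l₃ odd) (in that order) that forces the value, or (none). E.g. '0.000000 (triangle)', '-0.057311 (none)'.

Checks pass: Σm=0; 12 even; l₃=6∈[4,6].
(2·5+1)(2·1+1)(2·6+1) = 429
Δ: 0! 10! 2! / 13! → 1/858
sum: t=0:+1/14400 = 1/14400
3j²(5 1 6; 0 0 0) = Δ·Π!·Σ² = 6/143  (sign +1)
sum: t=0:+1/725760 = 1/725760
3j²(5 1 6; 4 -1 -3) = Δ·Π!·Σ² = 1/286  (sign -1)
combine: 4πI² = 429·6/143·1/286 = 9/143
take √, sign -1: I = -0.07076985
No selection rule forces the value: the integral is nonzero (none).

-0.070770 (none)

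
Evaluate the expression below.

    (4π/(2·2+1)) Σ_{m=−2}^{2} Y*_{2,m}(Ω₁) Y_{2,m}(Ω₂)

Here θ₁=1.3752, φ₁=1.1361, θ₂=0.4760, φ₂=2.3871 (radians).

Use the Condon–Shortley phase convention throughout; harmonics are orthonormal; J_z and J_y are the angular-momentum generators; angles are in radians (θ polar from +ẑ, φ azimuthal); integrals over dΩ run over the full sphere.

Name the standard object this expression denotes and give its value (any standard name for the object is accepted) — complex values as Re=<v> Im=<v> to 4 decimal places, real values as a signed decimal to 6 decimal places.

This sum is the spherical-harmonic addition theorem: it equals the Legendre polynomial P_l(cos γ) of the angle γ between the two directions.
Expand P_2 via completeness: Σ_{m} conj(Y_{2,m}) at Ω₁ times Y_{2,m} at Ω₂ —
  m=-2: Y*=-0.23984 + 0.28394j  Y=0.00501 + 0.08095j  product -0.02419 - 0.01799j
  m=-1: Y*=0.06203 + 0.13359j  Y=-0.22926 - 0.21551j  product 0.01457 - 0.04399j
  m=+0: Y*=-0.27965 + 0.00000j  Y=0.43211 + 0.00000j  product -0.12084 + 0.00000j
  m=+1: Y*=-0.06203 + 0.13359j  Y=0.22926 - 0.21551j  product 0.01457 + 0.04399j
  m=+2: Y*=-0.23984 - 0.28394j  Y=0.00501 - 0.08095j  product -0.02419 + 0.01799j
Accumulated sum -0.14008 + 0.00000j; after 4π/(2l+1) scaling, -0.35206 + 0.00000j ⇒ P_2 = -0.352055

Legendre polynomial (addition theorem), -0.352055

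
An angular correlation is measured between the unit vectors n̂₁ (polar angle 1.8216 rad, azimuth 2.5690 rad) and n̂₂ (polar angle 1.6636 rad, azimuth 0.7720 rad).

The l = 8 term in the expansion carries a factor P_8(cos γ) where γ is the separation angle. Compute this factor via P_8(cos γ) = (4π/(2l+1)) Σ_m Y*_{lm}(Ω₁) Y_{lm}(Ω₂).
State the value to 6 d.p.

-0.023651

Summing Y*_{l m}(θ₁,φ₁)·Y_{l m}(θ₂,φ₂) over m ∈ [−8, 8]; prefactor 4π/(2·8+1) = 0.739198:
  m=-8: Y*=-0.05247 + 0.39624j  Y=0.49509 + 0.05327j  product -0.04708 + 0.19338j
  m=-7: Y*=-0.26520 + 0.31216j  Y=-0.11823 - 0.14278j  product 0.07593 + 0.00096j
  m=-6: Y*=0.02265 - 0.00686j  Y=0.02566 - 0.31852j  product -0.00160 - 0.00739j
  m=-5: Y*=0.34362 + 0.09830j  Y=-0.15941 + 0.13937j  product -0.06848 + 0.03222j
  m=-4: Y*=0.06967 + 0.07950j  Y=-0.25948 - 0.01392j  product -0.01697 - 0.02160j
  m=-3: Y*=-0.04463 - 0.30147j  Y=0.15061 + 0.16323j  product 0.04249 - 0.05269j
  m=-2: Y*=0.06542 - 0.14432j  Y=-0.00623 + 0.23241j  product 0.03313 + 0.01610j
  m=-1: Y*=-0.23241 + 0.14982j  Y=0.16194 - 0.15766j  product -0.01402 + 0.06090j
  m=+0: Y*=-0.17294 + 0.00000j  Y=0.22429 + 0.00000j  product -0.03879 + 0.00000j
  m=+1: Y*=0.23241 + 0.14982j  Y=-0.16194 - 0.15766j  product -0.01402 - 0.06090j
  m=+2: Y*=0.06542 + 0.14432j  Y=-0.00623 - 0.23241j  product 0.03313 - 0.01610j
  m=+3: Y*=0.04463 - 0.30147j  Y=-0.15061 + 0.16323j  product 0.04249 + 0.05269j
  m=+4: Y*=0.06967 - 0.07950j  Y=-0.25948 + 0.01392j  product -0.01697 + 0.02160j
  m=+5: Y*=-0.34362 + 0.09830j  Y=0.15941 + 0.13937j  product -0.06848 - 0.03222j
  m=+6: Y*=0.02265 + 0.00686j  Y=0.02566 + 0.31852j  product -0.00160 + 0.00739j
  m=+7: Y*=0.26520 + 0.31216j  Y=0.11823 - 0.14278j  product 0.07593 - 0.00096j
  m=+8: Y*=-0.05247 - 0.39624j  Y=0.49509 - 0.05327j  product -0.04708 - 0.19338j
Σ over m = -0.03200 + 0.00000j; ×(4π/17) → -0.02365 + 0.00000j. Real part: -0.023651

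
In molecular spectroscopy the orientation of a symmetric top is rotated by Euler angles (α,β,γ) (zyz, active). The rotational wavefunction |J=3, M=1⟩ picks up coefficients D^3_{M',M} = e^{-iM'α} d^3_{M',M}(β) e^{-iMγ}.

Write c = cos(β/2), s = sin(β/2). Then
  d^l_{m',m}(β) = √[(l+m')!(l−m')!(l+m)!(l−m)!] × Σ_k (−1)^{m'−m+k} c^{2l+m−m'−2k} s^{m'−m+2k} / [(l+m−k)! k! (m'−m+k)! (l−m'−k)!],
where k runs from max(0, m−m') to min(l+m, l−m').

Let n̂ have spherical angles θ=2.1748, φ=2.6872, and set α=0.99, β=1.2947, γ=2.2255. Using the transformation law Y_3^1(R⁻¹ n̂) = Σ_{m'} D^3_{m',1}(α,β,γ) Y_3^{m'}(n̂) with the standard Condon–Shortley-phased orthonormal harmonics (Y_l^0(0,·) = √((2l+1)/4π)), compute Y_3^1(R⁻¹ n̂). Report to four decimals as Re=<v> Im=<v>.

Need the full column D^3_{m',1} for m'=−3..3 at α=0.9900, β=1.2947, γ=2.2255.
cos(β/2)=0.797685, sin(β/2)=0.603075
d^3_{-3,1}: single k=4 term ⇒ +0.325981;  D = +0.239735+0.220886i
d^3_{-2,1}: k∈[3..4] ⇒ +0.704104 -0.201227 = +0.502877;  D = +0.487799-0.122220i
d^3_{-1,1}: k∈[2..4] ⇒ +0.883524 -0.673344 +0.048109 = +0.258290;  D = +0.084990-0.243906i
d^3_{0,1}: k∈[1..3] ⇒ +0.674712 -1.156962 +0.220433 = -0.261817;  D = +0.159427+0.207681i
d^3_{1,1}: k∈[0..2] ⇒ +0.257625 -1.178033 +0.505008 = -0.415400;  D = +0.414266-0.030673i
d^3_{2,1}: k∈[0..1] ⇒ -0.615925 +0.704104 = +0.088180;  D = -0.042808+0.077092i
d^3_{3,1}: single k=0 term ⇒ +0.570313;  D = +0.264931+0.505043i
Y_3^{m'}(θ=2.1748,φ=2.6872) and Σ D·Y over m':
  (+0.2397+0.2209i)·(-0.0480-0.2276i)  (+0.4878-0.1222i)·(-0.2417-0.3101i)  (+0.0850-0.2439i)·(-0.1465-0.0715i)  (+0.1594+0.2077i)·(+0.2940+0.0000i)  (+0.4143-0.0307i)·(+0.1465-0.0715i)  (-0.0428+0.0771i)·(-0.2417+0.3101i)  (+0.2649+0.5050i)·(+0.0480-0.2276i)
Y_3^1(R⁻¹ n̂) = +0.072541-0.198342i

Re=0.0725 Im=-0.1983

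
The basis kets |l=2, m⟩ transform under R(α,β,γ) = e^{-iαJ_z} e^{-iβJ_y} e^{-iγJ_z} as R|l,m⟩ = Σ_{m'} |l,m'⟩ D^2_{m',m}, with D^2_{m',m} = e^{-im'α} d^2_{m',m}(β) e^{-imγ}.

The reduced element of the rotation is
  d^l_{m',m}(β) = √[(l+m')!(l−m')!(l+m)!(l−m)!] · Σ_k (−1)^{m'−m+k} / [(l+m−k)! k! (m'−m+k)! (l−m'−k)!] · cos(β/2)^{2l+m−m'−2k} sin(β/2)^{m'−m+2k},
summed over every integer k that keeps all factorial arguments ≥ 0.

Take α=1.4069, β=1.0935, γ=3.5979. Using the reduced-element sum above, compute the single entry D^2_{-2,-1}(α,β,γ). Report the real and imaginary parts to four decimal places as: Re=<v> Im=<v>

D^2_{-2,-1}(1.4069,1.0935,3.5979) = e^{-i·-2·1.4069}·d^2_{-2,-1}(1.0935)·e^{-i·-1·3.5979}. Compute d first:
Half-angle: c=0.854219, s=0.519914. N=√(1·24·1·6)=12.000000
Admissible k: 1..1 (factorial args all ≥0)
  k=1: (−1)^0·12.0000/(6)·0.8542^3·0.5199^1 = +0.648140
d^2_{-2,-1}(1.0935) = +0.648140
Attach z-rotation phases: D = e^{-i(-2)(1.4069)}·(+0.648140)·e^{-i(-1)(3.5979)} = +0.642795+0.083066i

Re=0.6428 Im=0.0831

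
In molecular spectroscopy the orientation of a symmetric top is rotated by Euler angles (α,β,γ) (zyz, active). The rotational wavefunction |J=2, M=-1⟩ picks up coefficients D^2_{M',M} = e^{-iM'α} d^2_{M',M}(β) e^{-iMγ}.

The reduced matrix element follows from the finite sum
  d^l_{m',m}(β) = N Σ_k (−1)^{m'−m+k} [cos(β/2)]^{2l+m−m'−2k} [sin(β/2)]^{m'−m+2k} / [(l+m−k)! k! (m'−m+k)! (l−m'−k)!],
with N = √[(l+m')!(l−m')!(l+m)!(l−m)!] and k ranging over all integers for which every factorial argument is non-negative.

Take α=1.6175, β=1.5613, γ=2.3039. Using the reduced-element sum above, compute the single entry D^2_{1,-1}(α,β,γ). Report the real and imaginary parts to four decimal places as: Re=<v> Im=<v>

Re=0.3904 Im=0.3198

D^2_{1,-1}(1.6175,1.5613,2.3039) = e^{-i·1·1.6175}·d^2_{1,-1}(1.5613)·e^{-i·-1·2.3039}. Compute d first:
Half-angle: c=0.710456, s=0.703741. N=√(6·1·1·6)=6.000000
k∈{0,1} keeps every argument non-negative
  k=0: (−1)^2·6.0000/(2)·0.7105^2·0.7037^2 = +0.749932
  k=1: (−1)^3·6.0000/(6)·0.7105^0·0.7037^4 = -0.245274
d^2_{1,-1}(1.5613) = +0.749932 -0.245274 = +0.504658
D = (-0.046687-0.998910i)·(+0.504658)·(-0.669179+0.743101i) = +0.390369+0.319830i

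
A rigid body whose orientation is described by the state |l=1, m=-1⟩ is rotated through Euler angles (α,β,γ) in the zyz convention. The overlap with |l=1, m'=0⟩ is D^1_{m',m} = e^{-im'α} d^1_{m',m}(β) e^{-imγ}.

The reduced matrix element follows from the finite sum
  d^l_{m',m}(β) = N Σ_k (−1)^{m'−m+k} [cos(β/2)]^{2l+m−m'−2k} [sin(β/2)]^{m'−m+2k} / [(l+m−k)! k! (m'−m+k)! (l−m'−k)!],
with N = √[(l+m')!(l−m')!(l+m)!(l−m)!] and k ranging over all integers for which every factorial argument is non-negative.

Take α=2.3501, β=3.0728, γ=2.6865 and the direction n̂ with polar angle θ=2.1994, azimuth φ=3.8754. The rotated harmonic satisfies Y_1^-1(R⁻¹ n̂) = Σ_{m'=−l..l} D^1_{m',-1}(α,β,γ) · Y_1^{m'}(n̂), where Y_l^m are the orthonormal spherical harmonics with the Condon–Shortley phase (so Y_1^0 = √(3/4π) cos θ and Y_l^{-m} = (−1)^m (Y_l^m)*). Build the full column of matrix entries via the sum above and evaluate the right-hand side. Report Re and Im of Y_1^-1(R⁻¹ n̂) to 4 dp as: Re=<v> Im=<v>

Re=0.1216 Im=0.2513

Need the full column D^1_{m',-1} for m'=−1..1 at α=2.3501, β=3.0728, γ=2.6865.
cos(β/2)=0.034390, sin(β/2)=0.999409
d^1_{-1,-1}: single k=0 term ⇒ +0.001183;  D = +0.000377-0.001121i
d^1_{0,-1}: single k=0 term ⇒ -0.048605;  D = +0.043658-0.021364i
d^1_{1,-1}: single k=0 term ⇒ +0.998817;  D = +0.942833+0.329701i
Y_1^{m'}(θ=2.1994,φ=3.8754) and Σ D·Y over m':
  (+0.0004-0.0011i)·(-0.2075+0.1872i)  (+0.0437-0.0214i)·(-0.2873+0.0000i)  (+0.9428+0.3297i)·(+0.2075+0.1872i)
Y_1^-1(R⁻¹ n̂) = +0.121551+0.251315i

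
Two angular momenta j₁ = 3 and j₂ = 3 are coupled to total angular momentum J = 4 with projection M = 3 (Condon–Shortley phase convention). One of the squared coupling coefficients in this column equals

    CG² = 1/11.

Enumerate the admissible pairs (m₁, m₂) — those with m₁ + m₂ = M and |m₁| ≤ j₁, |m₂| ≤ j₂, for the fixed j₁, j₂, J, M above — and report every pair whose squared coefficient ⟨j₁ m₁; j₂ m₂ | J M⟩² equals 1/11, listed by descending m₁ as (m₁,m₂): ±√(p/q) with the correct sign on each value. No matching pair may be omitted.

Admissible pairs with m₁+m₂ = M = 3: (0,3), (1,2), (2,1), (3,0)
  (m₁,m₂)=(3,0): CG² = 9/22, CG = +√(9/22)
  (m₁,m₂)=(2,1): CG² = 1/11, CG = −√(1/11)   ← matches the target
  (m₁,m₂)=(1,2): CG² = 1/11, CG = −√(1/11)   ← matches the target
  (m₁,m₂)=(0,3): CG² = 9/22, CG = +√(9/22)
Pairs with CG² = 1/11: (2,1): −√(1/11); (1,2): −√(1/11)

(2,1): −√(1/11); (1,2): −√(1/11)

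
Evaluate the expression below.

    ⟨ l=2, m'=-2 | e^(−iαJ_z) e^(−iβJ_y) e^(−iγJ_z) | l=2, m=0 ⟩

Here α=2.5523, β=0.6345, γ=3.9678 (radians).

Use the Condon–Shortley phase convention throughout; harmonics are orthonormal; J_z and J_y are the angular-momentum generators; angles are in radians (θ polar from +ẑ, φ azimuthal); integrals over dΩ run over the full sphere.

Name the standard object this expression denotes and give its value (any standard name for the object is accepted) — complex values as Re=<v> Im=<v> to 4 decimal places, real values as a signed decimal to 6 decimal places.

Wigner D-matrix element, Re=0.0822 Im=-0.1988

This is a Wigner D-matrix element — the rotation-matrix element ⟨l m'| R(α,β,γ) |l m⟩ in the angular-momentum basis.
D^2_{-2,0}(2.5523,0.6345,3.9678) = e^{-i·-2·2.5523}·d^2_{-2,0}(0.6345)·e^{-i·0·3.9678}. Compute d first:
Half-angle: c=0.950097, s=0.311955. N=√(1·24·2·2)=9.797959
k∈{2} keeps every argument non-negative
  k=2: (−1)^0·9.7980/(4)·0.9501^2·0.3120^2 = +0.215177
d^2_{-2,0}(0.6345) = +0.215177
D = (+0.382232-0.924066i)·(+0.215177)·(+1.000000+0.000000i) = +0.082248-0.198838i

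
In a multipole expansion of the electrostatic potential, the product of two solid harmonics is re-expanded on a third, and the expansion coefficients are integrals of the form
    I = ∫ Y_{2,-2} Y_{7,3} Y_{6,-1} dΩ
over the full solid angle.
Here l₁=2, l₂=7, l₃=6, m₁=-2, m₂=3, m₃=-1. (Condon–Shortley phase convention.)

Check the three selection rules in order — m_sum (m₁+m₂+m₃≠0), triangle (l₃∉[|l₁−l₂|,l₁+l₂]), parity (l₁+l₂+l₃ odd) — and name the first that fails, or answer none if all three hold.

parity

Σmᵢ = 0  ✓
l₃∈[|l₁−l₂|,l₁+l₂]=[5,9], have l₃=6  ✓
Σlᵢ = 15 ⇒ odd  ✗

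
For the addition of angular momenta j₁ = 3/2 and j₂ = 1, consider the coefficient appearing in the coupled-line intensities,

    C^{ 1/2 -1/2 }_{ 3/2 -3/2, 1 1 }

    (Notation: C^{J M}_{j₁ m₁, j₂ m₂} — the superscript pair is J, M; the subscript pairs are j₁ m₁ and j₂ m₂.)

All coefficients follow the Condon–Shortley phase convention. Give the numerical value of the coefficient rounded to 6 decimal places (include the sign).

+√(1/2) = +0.707107

triangle: 2!·1!·0!/4! = 2/24
(j±m)!: 0!·3!·2!·0!·0!·1! = 12
prefactor² = (2J+1)·Δ·N² = 2
  k=2: +1/(2!·0!·1!·0!·0!·0!) = 1/2
Σ = 1/2  ⇒  CG² = 2·(1/2)² = 1/2
CG = +√(1/2) = +0.707107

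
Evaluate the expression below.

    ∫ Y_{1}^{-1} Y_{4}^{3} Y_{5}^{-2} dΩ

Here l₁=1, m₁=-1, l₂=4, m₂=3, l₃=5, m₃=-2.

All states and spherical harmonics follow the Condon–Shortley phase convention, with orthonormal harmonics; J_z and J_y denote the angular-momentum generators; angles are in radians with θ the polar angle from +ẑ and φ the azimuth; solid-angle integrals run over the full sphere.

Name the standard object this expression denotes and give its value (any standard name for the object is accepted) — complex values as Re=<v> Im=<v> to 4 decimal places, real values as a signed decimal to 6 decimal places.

Gaunt coefficient, +0.085055

This is a Gaunt coefficient — the integral of a triple product of spherical harmonics over the sphere.
Rules hold: Σm=0, L=10 even, 3≤5≤5.
N = 3·9·11 = 297
Δ = 0!·2!·8!/11! = 1/495
Racah Σ t=0..0: t=0:+1/576 = 1/576
⇒ 3j(1 4 5; 0 0 0)² = 5/99, sgn -1
Racah Σ t=0..0: t=0:+1/10080 = 1/10080
⇒ 3j(1 4 5; -1 3 -2)² = 1/165, sgn -1
4πI² = N·(3j₀)²·(3jₘ)² = 1/11
I = +1·√(0.0909091/4π) = 0.08505478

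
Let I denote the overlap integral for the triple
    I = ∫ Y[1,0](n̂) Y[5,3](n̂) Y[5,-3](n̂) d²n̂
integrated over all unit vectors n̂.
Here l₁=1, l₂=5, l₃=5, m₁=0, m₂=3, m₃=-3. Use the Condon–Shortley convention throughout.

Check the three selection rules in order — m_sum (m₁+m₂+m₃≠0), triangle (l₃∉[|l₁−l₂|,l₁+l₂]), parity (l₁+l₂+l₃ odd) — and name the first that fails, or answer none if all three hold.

m₁+m₂+m₃ = 0 + 3 − 3 = 0  ✓
triangle: |1−5|=4 ≤ l₃=5 ≤ 1+5=6  ✓
parity: l₁+l₂+l₃ = 11 is odd  ✗

parity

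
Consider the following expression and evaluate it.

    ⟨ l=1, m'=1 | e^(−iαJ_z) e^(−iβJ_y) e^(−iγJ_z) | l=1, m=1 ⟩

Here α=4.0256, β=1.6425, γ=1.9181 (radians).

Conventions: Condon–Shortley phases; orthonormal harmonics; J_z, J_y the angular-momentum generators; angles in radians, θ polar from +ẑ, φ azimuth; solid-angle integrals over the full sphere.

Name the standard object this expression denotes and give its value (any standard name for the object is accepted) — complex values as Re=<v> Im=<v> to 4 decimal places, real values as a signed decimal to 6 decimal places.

This is a Wigner D-matrix element — the rotation-matrix element ⟨l m'| R(α,β,γ) |l m⟩ in the angular-momentum basis.
First d^1_{1,1}(β=1.6425), then the phase factors e^{-i(1)α} and e^{-i(1)γ}:
c=cos(1.642500/2)=0.681307, s=sin(1.642500/2)=0.731998; N=√[2·1·2·1]=2.000000
The bounds max(0,m−m')=0 and min(l+m,l−m')=0 give 1 term
  k=0: (−1)^0·2.0000/(2)·0.6813^2·0.7320^0 = +0.464179
d^1_{1,1}(1.6425) = +0.464179
Attach z-rotation phases: D = e^{-i(1)(4.0256)}·(+0.464179)·e^{-i(1)(1.9181)} = +0.437686+0.154572i

Wigner D-matrix element, Re=0.4377 Im=0.1546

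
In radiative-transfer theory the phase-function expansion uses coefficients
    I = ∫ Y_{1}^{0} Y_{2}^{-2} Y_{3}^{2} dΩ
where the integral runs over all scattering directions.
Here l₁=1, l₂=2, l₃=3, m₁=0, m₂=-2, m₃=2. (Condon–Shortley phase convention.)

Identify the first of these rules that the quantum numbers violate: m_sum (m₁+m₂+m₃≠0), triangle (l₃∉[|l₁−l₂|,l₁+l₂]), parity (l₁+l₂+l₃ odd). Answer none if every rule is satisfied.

none

m₁+m₂+m₃ = 0 − 2 + 2 = 0  ✓
triangle: |1−2|=1 ≤ l₃=3 ≤ 1+2=3  ✓
parity: l₁+l₂+l₃ = 6 is even  ✓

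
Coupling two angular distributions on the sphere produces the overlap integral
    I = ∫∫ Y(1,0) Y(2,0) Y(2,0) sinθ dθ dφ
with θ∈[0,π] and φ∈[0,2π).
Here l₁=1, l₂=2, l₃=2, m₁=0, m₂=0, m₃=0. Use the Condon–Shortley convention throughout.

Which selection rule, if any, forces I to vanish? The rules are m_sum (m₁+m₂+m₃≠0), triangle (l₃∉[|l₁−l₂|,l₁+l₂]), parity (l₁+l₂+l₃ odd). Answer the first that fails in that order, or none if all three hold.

Σmᵢ = 0  ✓
l₃∈[|l₁−l₂|,l₁+l₂]=[1,3], have l₃=2  ✓
Σlᵢ = 5 ⇒ odd  ✗

parity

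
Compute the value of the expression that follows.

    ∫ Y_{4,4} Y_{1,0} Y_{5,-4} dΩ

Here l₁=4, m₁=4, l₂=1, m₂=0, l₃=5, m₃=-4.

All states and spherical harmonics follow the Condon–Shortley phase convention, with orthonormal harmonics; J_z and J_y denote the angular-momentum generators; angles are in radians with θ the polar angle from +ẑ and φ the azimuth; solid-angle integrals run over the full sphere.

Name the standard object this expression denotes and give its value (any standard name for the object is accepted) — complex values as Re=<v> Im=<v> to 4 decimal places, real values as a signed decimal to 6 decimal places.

Gaunt coefficient, +0.147319

This is a Gaunt coefficient — the integral of a triple product of spherical harmonics over the sphere.
Rules hold: Σm=0, L=10 even, 3≤5≤5.
N = 9·3·11 = 297
Δ = 0!·8!·2!/11! = 1/495
Racah Σ t=0..0: t=0:+1/576 = 1/576
⇒ 3j(4 1 5; 0 0 0)² = 5/99, sgn -1
Racah Σ t=0..0: t=0:+1/40320 = 1/40320
⇒ 3j(4 1 5; 4 0 -4)² = 1/55, sgn -1
4πI² = N·(3j₀)²·(3jₘ)² = 3/11
I = +1·√(0.272727/4π) = 0.14731920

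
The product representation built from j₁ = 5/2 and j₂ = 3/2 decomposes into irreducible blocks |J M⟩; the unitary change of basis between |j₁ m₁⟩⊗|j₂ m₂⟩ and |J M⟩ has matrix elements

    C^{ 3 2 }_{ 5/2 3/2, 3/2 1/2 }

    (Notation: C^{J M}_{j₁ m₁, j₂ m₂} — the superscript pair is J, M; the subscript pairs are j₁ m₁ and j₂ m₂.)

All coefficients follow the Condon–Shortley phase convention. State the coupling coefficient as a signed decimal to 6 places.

+√(1/12) = +0.288675

j₁+j₂−J=1  J+j₁−j₂=4  J−j₁+j₂=2  j₁+j₂+J+1=8
(j₁±m₁, j₂±m₂, J±M) = (4,1,2,1,5,1)
P² = 48
sum k=0..1:
  [0] +1/12 = 1/12
  [1] −1/24 = -1/24
S = 1/24
C² = P²·S² = 1/12 ; C = +0.288675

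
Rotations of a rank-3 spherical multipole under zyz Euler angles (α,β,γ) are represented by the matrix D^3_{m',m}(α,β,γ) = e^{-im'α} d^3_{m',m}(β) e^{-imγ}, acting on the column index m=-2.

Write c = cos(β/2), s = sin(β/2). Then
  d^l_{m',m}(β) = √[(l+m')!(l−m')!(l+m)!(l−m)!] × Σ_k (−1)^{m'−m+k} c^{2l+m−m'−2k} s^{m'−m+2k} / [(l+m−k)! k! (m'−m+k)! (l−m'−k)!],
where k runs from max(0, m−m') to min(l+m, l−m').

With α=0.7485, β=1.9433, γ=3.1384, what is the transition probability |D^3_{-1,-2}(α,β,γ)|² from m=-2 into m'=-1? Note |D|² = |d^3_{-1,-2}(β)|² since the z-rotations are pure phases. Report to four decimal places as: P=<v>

P=0.2400

D^3_{-1,-2}(0.7485,1.9433,3.1384) = e^{-i·-1·0.7485}·d^3_{-1,-2}(1.9433)·e^{-i·-2·3.1384}. Compute d first:
c=cos(1.943300/2)=0.563938, s=sin(1.943300/2)=0.825817; N=√[2·24·1·120]=75.894664
k: max(0,(-2)−(-1))=0 … min(3+(-2),3−(-1))=1
  k=0: (−1)^1·75.8947/(24)·0.5639^5·0.8258^1 = -0.148950
  k=1: (−1)^2·75.8947/(12)·0.5639^3·0.8258^3 = +0.638815
d^3_{-1,-2}(1.9433) = -0.148950 +0.638815 = +0.489866
|D^3_{-1,-2}|² = |d^3_{-1,-2}(β)|² = (+0.489866)² = 0.239968 (the z-rotation phases have unit modulus)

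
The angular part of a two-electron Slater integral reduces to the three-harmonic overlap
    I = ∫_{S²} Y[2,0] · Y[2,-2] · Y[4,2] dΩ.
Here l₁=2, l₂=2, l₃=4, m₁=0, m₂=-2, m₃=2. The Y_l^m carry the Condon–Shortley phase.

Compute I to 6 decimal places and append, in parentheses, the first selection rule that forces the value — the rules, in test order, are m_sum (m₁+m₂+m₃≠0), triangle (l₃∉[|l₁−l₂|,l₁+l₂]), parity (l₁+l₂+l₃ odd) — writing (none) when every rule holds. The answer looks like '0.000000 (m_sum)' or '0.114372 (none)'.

0.156078 (none)

Checks pass: Σm=0; 8 even; l₃=4∈[0,4].
(2·2+1)(2·2+1)(2·4+1) = 225
Δ: 0! 4! 4! / 9! → 1/630
sum: t=0:+1/16 = 1/16
3j²(2 2 4; 0 0 0) = Δ·Π!·Σ² = 2/35  (sign +1)
sum: t=0:+1/96 = 1/96
3j²(2 2 4; 0 -2 2) = Δ·Π!·Σ² = 1/42  (sign +1)
combine: 4πI² = 225·2/35·1/42 = 15/49
take √, sign +1: I = 0.15607835
No selection rule forces the value: the integral is nonzero (none).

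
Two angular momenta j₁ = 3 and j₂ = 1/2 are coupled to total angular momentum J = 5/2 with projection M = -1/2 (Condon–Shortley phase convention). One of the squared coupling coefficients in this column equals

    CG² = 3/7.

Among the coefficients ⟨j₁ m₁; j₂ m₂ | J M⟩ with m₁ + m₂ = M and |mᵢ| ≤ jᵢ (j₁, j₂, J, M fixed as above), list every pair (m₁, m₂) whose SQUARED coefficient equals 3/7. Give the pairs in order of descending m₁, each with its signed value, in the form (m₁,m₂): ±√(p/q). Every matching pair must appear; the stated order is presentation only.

Admissible pairs with m₁+m₂ = M = -1/2: (-1,1/2), (0,-1/2)
  (m₁,m₂)=(0,-1/2): CG² = 3/7, CG = +√(3/7)   ← matches the target
  (m₁,m₂)=(-1,1/2): CG² = 4/7, CG = −√(4/7)
Pairs with CG² = 3/7: (0,-1/2): +√(3/7)

(0,-1/2): +√(3/7)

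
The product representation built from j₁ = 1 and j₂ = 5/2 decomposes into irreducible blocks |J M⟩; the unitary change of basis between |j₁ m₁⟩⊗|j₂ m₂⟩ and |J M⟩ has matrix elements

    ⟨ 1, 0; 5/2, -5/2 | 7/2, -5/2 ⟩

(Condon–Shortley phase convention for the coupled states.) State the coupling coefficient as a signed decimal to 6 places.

+√(2/7) ≈ +0.534522

j₁+j₂−J=0  J+j₁−j₂=2  J−j₁+j₂=5  j₁+j₂+J+1=8
(j₁±m₁, j₂±m₂, J±M) = (1,1,0,5,1,6)
P² = 28800/7
sum k=0..0:
  [0] +1/120 = 1/120
S = 1/120
C² = P²·S² = 2/7 ; C = +0.534522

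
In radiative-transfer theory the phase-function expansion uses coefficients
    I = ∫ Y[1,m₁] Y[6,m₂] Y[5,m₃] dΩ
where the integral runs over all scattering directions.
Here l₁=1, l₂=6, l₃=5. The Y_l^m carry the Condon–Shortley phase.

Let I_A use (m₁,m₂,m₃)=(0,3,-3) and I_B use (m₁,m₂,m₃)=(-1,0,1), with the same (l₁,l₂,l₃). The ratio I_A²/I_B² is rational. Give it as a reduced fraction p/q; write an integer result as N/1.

9/5

Shared (l₁,l₂,l₃)=(1,6,5): N and (l;000)² cancel in I_A²/I_B².
A: Δ = 2!·0!·10!/13! = 1/858; Racah Σ t=1..1: t=1:−1/80640 = -1/80640; ⇒ 3j(1 6 5; 0 3 -3)² = 9/286, sgn -1
B: Δ = 2!·0!·10!/13! = 1/858; Racah Σ t=2..2: t=2:+1/34560 = 1/34560; ⇒ 3j(1 6 5; -1 0 1)² = 5/286, sgn +1
I_A²/I_B² = (9/286)/(5/286) = 9/5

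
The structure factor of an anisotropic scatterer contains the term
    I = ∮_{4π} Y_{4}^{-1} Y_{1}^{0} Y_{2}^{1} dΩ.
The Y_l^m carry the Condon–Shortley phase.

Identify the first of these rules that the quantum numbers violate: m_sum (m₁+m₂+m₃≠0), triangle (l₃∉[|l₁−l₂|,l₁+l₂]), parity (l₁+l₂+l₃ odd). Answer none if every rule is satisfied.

triangle

Σmᵢ = 0  ✓
l₃∈[|l₁−l₂|,l₁+l₂]=[3,5] required, l₃=2 fails  ✗
Σlᵢ = 7 ⇒ odd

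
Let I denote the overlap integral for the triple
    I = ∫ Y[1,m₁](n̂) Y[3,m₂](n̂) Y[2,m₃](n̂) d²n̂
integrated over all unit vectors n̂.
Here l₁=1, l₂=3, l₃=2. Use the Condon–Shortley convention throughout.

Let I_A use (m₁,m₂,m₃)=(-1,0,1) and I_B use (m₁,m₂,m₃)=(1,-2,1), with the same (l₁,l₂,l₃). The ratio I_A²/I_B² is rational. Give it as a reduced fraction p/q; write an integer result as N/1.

Shared (l₁,l₂,l₃)=(1,3,2): N and (l;000)² cancel in I_A²/I_B².
A: Δ = 2!·0!·4!/7! = 1/105; Racah Σ t=2..2: t=2:+1/12 = 1/12; ⇒ 3j(1 3 2; -1 0 1)² = 1/35, sgn -1
B: Δ = 2!·0!·4!/7! = 1/105; Racah Σ t=0..0: t=0:+1/12 = 1/12; ⇒ 3j(1 3 2; 1 -2 1)² = 2/21, sgn -1
I_A²/I_B² = (1/35)/(2/21) = 3/10

3/10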